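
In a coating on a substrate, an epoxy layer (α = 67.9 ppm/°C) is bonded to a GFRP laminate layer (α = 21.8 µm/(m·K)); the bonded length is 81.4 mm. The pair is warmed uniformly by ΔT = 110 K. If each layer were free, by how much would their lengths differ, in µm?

413 µm

Δα = |67.9 − 21.8|×10⁻⁶/K = 46.1×10⁻⁶/K.
ΔL_mismatch = Δα·L·ΔT = 46.1×10⁻⁶ × 81.4 mm × 110.0 K = 413 µm.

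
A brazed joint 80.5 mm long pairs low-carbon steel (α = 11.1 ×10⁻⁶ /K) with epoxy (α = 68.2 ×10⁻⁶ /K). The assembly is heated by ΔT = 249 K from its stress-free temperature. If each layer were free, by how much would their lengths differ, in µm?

1140 µm

Δα = |11.1 − 68.2|×10⁻⁶/K = 57.1×10⁻⁶/K.
ΔL_mismatch = Δα·L·ΔT = 57.1×10⁻⁶ × 80.5 mm × 249.0 K = 1140 µm.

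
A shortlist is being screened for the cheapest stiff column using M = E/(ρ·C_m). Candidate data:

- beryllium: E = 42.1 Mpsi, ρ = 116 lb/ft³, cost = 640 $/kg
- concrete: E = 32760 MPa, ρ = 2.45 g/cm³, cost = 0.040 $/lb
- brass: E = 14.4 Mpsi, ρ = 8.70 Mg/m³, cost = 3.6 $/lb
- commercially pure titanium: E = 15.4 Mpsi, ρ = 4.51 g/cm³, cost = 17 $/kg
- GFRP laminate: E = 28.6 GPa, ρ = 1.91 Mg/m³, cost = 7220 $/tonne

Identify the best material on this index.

After converting to SI:
  beryllium: E = 290.3 GPa, ρ = 1858 kg/m³, cost = 640.0 $/kg
  concrete: E = 32.76 GPa, ρ = 2450 kg/m³, cost = 0.08818 $/kg
  brass: E = 99.28 GPa, ρ = 8700 kg/m³, cost = 7.937 $/kg
  commercially pure titanium: E = 106.2 GPa, ρ = 4510 kg/m³, cost = 17.00 $/kg
  GFRP laminate: E = 28.60 GPa, ρ = 1910 kg/m³, cost = 7.220 $/kg
  concrete: M = 152 MN·m per $
  GFRP laminate: M = 2.07 MN·m per $
  brass: M = 1.44 MN·m per $
  commercially pure titanium: M = 1.38 MN·m per $
  beryllium: M = 0.244 MN·m per $
Concrete has the largest M.

concrete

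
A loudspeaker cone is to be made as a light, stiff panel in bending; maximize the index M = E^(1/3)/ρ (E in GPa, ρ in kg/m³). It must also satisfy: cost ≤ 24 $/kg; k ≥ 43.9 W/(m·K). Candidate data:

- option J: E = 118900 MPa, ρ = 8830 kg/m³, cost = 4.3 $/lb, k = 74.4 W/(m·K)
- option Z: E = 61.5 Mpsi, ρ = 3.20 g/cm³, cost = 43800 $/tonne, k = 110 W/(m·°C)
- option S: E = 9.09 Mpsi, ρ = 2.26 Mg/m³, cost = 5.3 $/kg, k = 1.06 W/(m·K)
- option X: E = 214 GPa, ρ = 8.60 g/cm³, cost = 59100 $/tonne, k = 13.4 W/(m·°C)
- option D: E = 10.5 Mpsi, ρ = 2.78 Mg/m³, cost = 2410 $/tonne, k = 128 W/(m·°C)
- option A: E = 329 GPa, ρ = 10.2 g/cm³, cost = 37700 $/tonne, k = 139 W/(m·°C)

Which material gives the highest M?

Screen on constraints: cost ≤ 24 $/kg; k ≥ 43.9 W/(m·K). Survivors: option J, option D.
After converting to SI:
  option J: E = 118.9 GPa, ρ = 8830 kg/m³
  option D: E = 72.39 GPa, ρ = 2780 kg/m³
  option D: M = 1.50×10⁻³
  option J: M = 0.557×10⁻³
Highest index: option D.

option D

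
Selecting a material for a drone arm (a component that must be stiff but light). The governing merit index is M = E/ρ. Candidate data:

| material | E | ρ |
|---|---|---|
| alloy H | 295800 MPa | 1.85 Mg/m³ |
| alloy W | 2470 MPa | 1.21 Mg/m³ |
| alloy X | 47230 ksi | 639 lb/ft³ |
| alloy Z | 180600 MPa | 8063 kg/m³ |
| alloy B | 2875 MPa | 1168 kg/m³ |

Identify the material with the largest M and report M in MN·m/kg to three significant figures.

alloy H, M = 160 MN·m/kg

Convert each candidate to consistent units, then evaluate M:
  alloy H: E = 295.8 GPa, ρ = 1850 kg/m³
  alloy W: E = 2.470 GPa, ρ = 1210 kg/m³
  alloy X: E = 325.6 GPa, ρ = 10240 kg/m³
  alloy Z: E = 180.6 GPa, ρ = 8063 kg/m³
  alloy B: E = 2.875 GPa, ρ = 1168 kg/m³
  alloy H: M = 160 MN·m/kg
  alloy X: M = 31.8 MN·m/kg
  alloy Z: M = 22.4 MN·m/kg
  alloy B: M = 2.46 MN·m/kg
  alloy W: M = 2.04 MN·m/kg
Alloy H has the largest M.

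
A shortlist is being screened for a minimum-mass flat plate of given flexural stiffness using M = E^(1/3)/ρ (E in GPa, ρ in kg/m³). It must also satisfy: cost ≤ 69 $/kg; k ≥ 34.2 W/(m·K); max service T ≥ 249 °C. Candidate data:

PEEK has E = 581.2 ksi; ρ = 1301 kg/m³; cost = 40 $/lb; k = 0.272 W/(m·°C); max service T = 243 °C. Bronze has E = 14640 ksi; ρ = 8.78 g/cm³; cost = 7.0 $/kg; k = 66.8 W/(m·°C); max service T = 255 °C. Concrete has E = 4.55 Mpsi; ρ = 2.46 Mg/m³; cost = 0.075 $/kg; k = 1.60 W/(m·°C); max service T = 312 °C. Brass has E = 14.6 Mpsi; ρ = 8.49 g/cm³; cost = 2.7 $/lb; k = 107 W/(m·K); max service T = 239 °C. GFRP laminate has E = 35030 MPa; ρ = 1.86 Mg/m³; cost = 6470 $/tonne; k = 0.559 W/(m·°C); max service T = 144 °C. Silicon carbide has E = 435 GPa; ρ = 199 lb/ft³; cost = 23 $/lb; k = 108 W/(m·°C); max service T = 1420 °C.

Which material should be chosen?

Screen on constraints: cost ≤ 69 $/kg; k ≥ 34.2 W/(m·K); max service T ≥ 249 °C. Survivors: bronze, silicon carbide.
Convert each candidate to consistent units, then evaluate M:
  bronze: E = 100.9 GPa, ρ = 8780 kg/m³
  silicon carbide: E = 435.0 GPa, ρ = 3188 kg/m³
  silicon carbide: M = 2.38×10⁻³
  bronze: M = 0.530×10⁻³
Silicon carbide has the largest M.

silicon carbide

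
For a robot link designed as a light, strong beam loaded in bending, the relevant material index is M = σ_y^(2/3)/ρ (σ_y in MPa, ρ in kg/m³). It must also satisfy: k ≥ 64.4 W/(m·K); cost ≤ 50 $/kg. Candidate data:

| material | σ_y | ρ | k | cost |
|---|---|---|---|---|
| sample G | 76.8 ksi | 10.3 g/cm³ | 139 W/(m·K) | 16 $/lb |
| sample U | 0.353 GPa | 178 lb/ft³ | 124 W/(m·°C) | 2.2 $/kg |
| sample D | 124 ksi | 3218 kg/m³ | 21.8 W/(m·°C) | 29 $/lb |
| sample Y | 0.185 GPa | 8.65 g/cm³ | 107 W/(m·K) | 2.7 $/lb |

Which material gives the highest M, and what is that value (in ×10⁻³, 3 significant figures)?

sample U, M = 17.5×10⁻³

Screen on constraints: k ≥ 64.4 W/(m·K); cost ≤ 50 $/kg. Survivors: sample G, sample U, sample Y.
Normalizing units and computing the index:
  sample G: σ_y = 529.5 MPa, ρ = 10300 kg/m³
  sample U: σ_y = 353.0 MPa, ρ = 2851 kg/m³
  sample Y: σ_y = 185.0 MPa, ρ = 8650 kg/m³
  sample U: M = 17.5×10⁻³
  sample G: M = 6.35×10⁻³
  sample Y: M = 3.75×10⁻³
The maximum is for sample U.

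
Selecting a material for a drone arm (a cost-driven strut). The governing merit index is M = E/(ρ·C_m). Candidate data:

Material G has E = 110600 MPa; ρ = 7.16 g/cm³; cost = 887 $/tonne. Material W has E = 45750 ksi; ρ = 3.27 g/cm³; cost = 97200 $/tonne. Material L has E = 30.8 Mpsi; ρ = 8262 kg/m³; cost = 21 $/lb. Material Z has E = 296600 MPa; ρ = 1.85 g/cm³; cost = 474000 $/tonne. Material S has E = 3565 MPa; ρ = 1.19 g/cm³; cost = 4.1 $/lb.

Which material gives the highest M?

material G

Convert each candidate to consistent units, then evaluate M:
  material G: E = 110.6 GPa, ρ = 7160 kg/m³, cost = 0.8870 $/kg
  material W: E = 315.4 GPa, ρ = 3270 kg/m³, cost = 97.20 $/kg
  material L: E = 212.4 GPa, ρ = 8262 kg/m³, cost = 46.30 $/kg
  material Z: E = 296.6 GPa, ρ = 1850 kg/m³, cost = 474.0 $/kg
  material S: E = 3.565 GPa, ρ = 1190 kg/m³, cost = 9.039 $/kg
  material G: M = 17.4 MN·m per $
  material W: M = 0.992 MN·m per $
  material L: M = 0.555 MN·m per $
  material Z: M = 0.338 MN·m per $
  material S: M = 0.331 MN·m per $
The maximum is for material G.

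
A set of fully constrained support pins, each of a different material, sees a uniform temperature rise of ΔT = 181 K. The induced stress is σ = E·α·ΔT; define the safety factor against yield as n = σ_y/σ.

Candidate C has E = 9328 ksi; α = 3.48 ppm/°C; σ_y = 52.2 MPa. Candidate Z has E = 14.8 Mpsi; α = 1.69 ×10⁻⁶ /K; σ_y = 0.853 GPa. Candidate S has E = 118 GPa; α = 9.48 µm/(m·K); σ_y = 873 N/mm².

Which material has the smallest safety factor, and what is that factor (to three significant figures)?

candidate C, n = 1.29

In consistent units (E in GPa, α in ×10⁻⁶/K, σ_y in MPa):
  candidate C: E = 64.31, α = 3.48, σ_y = 52.20 → σ = 40.5 MPa, n = 1.29
  candidate Z: E = 102.0, α = 1.69, σ_y = 853.0 → σ = 31.2 MPa, n = 27.3
  candidate S: E = 118.0, α = 9.48, σ_y = 873.0 → σ = 202 MPa, n = 4.31
Candidate C has the lowest safety factor, n = 1.29.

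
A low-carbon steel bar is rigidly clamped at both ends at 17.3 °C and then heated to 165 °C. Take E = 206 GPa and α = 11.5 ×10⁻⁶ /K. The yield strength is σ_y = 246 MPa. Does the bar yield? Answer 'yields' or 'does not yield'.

yields

ΔT = 147.7 K. Constrained thermal stress σ = E·α·ΔT = 206.0×10³ MPa × 11.5×10⁻⁶ × 147.7 = 350 MPa (compressive).
Compare to σ_y = 246 MPa: σ ≥ σ_y, so it yields.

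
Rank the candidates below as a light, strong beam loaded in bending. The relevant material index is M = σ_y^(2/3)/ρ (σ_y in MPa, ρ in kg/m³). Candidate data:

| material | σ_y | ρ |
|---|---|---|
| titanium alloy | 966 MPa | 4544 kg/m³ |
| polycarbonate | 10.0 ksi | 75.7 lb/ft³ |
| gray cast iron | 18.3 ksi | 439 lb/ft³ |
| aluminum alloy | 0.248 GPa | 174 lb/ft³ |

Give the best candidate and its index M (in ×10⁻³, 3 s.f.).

titanium alloy, M = 21.5×10⁻³

Putting every candidate on a common basis:
  titanium alloy: σ_y = 966.0 MPa, ρ = 4544 kg/m³
  polycarbonate: σ_y = 68.95 MPa, ρ = 1213 kg/m³
  gray cast iron: σ_y = 126.2 MPa, ρ = 7032 kg/m³
  aluminum alloy: σ_y = 248.0 MPa, ρ = 2787 kg/m³
  titanium alloy: M = 21.5×10⁻³
  aluminum alloy: M = 14.2×10⁻³
  polycarbonate: M = 13.9×10⁻³
  gray cast iron: M = 3.58×10⁻³
Titanium alloy has the largest M.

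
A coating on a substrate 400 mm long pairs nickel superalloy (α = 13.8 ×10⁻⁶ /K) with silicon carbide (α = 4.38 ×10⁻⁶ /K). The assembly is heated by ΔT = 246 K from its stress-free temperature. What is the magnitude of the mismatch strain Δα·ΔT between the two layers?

2.32×10⁻³

Δα = |13.8 − 4.38|×10⁻⁶/K = 9.42×10⁻⁶/K.
Mismatch strain = Δα·ΔT = 9.42×10⁻⁶ × 246.0 = 2.32×10⁻³.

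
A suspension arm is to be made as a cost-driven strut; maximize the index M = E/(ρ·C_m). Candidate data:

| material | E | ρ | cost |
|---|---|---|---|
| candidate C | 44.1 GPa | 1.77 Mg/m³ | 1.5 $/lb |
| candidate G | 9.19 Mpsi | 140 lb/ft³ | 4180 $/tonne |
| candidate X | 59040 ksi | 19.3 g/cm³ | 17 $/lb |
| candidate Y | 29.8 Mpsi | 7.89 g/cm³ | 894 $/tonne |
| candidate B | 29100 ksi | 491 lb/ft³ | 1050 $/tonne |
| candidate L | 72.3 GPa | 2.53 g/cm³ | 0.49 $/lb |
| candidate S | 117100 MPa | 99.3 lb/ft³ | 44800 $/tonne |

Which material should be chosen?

candidate Y

Putting every candidate on a common basis:
  candidate C: E = 44.10 GPa, ρ = 1770 kg/m³, cost = 3.307 $/kg
  candidate G: E = 63.36 GPa, ρ = 2243 kg/m³, cost = 4.180 $/kg
  candidate X: E = 407.1 GPa, ρ = 19300 kg/m³, cost = 37.48 $/kg
  candidate Y: E = 205.5 GPa, ρ = 7890 kg/m³, cost = 0.8940 $/kg
  candidate B: E = 200.6 GPa, ρ = 7865 kg/m³, cost = 1.050 $/kg
  candidate L: E = 72.30 GPa, ρ = 2530 kg/m³, cost = 1.080 $/kg
  candidate S: E = 117.1 GPa, ρ = 1591 kg/m³, cost = 44.80 $/kg
  candidate Y: M = 29.1 MN·m per $
  candidate L: M = 26.5 MN·m per $
  candidate B: M = 24.3 MN·m per $
  candidate C: M = 7.53 MN·m per $
  candidate G: M = 6.76 MN·m per $
  candidate S: M = 1.64 MN·m per $
  candidate X: M = 0.563 MN·m per $
Candidate Y ranks first.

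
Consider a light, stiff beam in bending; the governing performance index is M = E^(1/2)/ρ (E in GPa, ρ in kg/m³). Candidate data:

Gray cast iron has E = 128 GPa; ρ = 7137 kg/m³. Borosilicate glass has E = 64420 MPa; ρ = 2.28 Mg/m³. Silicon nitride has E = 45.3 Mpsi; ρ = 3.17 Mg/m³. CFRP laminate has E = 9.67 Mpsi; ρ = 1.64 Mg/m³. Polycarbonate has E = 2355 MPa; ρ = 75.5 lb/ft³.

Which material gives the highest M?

Putting every candidate on a common basis:
  gray cast iron: E = 128.0 GPa, ρ = 7137 kg/m³
  borosilicate glass: E = 64.42 GPa, ρ = 2280 kg/m³
  silicon nitride: E = 312.3 GPa, ρ = 3170 kg/m³
  CFRP laminate: E = 66.67 GPa, ρ = 1640 kg/m³
  polycarbonate: E = 2.355 GPa, ρ = 1209 kg/m³
  silicon nitride: M = 5.58×10⁻³
  CFRP laminate: M = 4.98×10⁻³
  borosilicate glass: M = 3.52×10⁻³
  gray cast iron: M = 1.59×10⁻³
  polycarbonate: M = 1.27×10⁻³
Highest index: silicon nitride.

silicon nitride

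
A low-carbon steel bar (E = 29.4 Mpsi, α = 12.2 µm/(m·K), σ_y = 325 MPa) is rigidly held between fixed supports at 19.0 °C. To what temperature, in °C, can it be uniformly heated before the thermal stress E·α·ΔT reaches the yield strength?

150 °C

E = 29.4 Mpsi = 202.7 GPa.
E·α·ΔT = 325.0 MPa ⇒ ΔT = 325.0 / (202.7×10³ × 12.2×10⁻⁶) = 131.4 K.
T = 19.0 + 131.4 = 150.4 °C.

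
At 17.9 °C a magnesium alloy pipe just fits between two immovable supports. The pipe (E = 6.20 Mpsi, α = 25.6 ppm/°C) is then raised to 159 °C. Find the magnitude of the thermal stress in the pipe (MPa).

154 MPa

E = 6.20 Mpsi = 42.75 GPa.
ΔT = 141.1 K. Constrained thermal stress σ = E·α·ΔT = 42.75×10³ MPa × 25.6×10⁻⁶ × 141.1 = 154 MPa (compressive).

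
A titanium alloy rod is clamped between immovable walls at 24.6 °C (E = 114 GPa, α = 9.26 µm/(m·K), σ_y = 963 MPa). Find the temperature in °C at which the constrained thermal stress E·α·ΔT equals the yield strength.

E·α·ΔT = 963.0 MPa ⇒ ΔT = 963.0 / (114.0×10³ × 9.26×10⁻⁶) = 912.2 K.
T = 24.6 + 912.2 = 936.8 °C.

937 °C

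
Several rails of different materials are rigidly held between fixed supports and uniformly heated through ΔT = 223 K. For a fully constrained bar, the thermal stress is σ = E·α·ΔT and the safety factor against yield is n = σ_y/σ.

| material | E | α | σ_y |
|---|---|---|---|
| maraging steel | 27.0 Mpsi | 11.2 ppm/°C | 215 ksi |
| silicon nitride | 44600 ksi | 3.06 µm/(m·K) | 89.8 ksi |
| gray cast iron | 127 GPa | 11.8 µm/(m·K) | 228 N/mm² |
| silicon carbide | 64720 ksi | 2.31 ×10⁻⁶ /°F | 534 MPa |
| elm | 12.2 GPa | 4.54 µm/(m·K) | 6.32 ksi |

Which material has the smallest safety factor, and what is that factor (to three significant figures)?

Converting E to GPa, α to ×10⁻⁶/K, σ_y to MPa, then σ and n for each:
  maraging steel: E = 186.2, α = 11.2, σ_y = 1482 → σ = 465 MPa, n = 3.19
  silicon nitride: E = 307.5, α = 3.06, σ_y = 619.1 → σ = 210 MPa, n = 2.95
  gray cast iron: E = 127.0, α = 11.8, σ_y = 228.0 → σ = 334 MPa, n = 0.682
  silicon carbide: E = 446.2, α = 4.16, σ_y = 534.0 → σ = 414 MPa, n = 1.29
  elm: E = 12.20, α = 4.54, σ_y = 43.57 → σ = 12.4 MPa, n = 3.53
Gray cast iron has the lowest safety factor, n = 0.682.

gray cast iron, n = 0.682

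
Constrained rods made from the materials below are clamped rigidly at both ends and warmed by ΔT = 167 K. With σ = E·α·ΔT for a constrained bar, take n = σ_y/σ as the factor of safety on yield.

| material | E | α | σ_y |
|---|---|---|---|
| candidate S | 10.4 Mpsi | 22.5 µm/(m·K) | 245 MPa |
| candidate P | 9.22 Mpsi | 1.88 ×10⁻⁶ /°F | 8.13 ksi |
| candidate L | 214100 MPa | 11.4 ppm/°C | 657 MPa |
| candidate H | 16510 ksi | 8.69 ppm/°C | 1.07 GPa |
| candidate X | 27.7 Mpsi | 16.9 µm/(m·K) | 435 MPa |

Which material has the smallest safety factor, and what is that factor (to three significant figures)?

In consistent units (E in GPa, α in ×10⁻⁶/K, σ_y in MPa):
  candidate S: E = 71.71, α = 22.5, σ_y = 245.0 → σ = 269 MPa, n = 0.909
  candidate P: E = 63.57, α = 3.38, σ_y = 56.05 → σ = 35.9 MPa, n = 1.56
  candidate L: E = 214.1, α = 11.4, σ_y = 657.0 → σ = 408 MPa, n = 1.61
  candidate H: E = 113.8, α = 8.69, σ_y = 1070 → σ = 165 MPa, n = 6.48
  candidate X: E = 191.0, α = 16.9, σ_y = 435.0 → σ = 539 MPa, n = 0.807
Smallest n: candidate X with n = 0.807.

candidate X, n = 0.807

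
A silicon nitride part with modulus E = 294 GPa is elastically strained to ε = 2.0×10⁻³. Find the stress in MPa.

σ = E·ε = 294000 MPa × 2.0×10⁻³ = 588 MPa.

588 MPa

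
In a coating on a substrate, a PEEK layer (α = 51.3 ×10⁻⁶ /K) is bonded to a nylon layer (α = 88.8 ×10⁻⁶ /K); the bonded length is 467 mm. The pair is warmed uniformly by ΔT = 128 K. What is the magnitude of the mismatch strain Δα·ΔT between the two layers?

Δα = |51.3 − 88.8|×10⁻⁶/K = 37.5×10⁻⁶/K.
Mismatch strain = Δα·ΔT = 37.5×10⁻⁶ × 128.0 = 4.80×10⁻³.

4.80×10⁻³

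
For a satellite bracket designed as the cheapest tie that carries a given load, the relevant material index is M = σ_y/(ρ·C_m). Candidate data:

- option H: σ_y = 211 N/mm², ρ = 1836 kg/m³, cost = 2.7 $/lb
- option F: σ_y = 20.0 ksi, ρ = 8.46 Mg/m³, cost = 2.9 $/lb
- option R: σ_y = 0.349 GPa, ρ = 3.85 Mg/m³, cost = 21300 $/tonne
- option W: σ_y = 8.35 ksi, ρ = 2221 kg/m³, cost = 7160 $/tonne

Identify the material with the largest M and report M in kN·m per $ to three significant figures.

option H, M = 19.3 kN·m per $

In SI units:
  option H: σ_y = 211.0 MPa, ρ = 1836 kg/m³, cost = 5.952 $/kg
  option F: σ_y = 137.9 MPa, ρ = 8460 kg/m³, cost = 6.393 $/kg
  option R: σ_y = 349.0 MPa, ρ = 3850 kg/m³, cost = 21.30 $/kg
  option W: σ_y = 57.57 MPa, ρ = 2221 kg/m³, cost = 7.160 $/kg
  option H: M = 19.3 kN·m per $
  option R: M = 4.26 kN·m per $
  option W: M = 3.62 kN·m per $
  option F: M = 2.55 kN·m per $
The maximum is for option H.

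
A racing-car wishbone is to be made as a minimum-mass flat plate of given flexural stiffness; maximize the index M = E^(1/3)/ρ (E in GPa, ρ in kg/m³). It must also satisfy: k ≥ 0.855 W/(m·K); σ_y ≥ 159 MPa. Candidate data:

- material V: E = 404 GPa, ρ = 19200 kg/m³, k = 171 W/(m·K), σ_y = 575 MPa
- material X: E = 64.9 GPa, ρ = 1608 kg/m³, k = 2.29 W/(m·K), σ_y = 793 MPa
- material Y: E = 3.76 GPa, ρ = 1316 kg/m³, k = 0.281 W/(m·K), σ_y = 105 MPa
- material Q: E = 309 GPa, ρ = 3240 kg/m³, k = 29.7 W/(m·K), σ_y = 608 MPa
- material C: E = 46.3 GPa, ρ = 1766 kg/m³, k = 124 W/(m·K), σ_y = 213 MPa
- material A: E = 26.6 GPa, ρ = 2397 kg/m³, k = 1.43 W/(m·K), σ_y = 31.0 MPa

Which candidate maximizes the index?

Screen on constraints: k ≥ 0.855 W/(m·K); σ_y ≥ 159 MPa. Survivors: material V, material X, material Q, material C.
Evaluate M for each candidate:
  material X: M = 2.50×10⁻³
  material Q: M = 2.09×10⁻³
  material C: M = 2.03×10⁻³
  material V: M = 0.385×10⁻³
Material X has the largest M.

material X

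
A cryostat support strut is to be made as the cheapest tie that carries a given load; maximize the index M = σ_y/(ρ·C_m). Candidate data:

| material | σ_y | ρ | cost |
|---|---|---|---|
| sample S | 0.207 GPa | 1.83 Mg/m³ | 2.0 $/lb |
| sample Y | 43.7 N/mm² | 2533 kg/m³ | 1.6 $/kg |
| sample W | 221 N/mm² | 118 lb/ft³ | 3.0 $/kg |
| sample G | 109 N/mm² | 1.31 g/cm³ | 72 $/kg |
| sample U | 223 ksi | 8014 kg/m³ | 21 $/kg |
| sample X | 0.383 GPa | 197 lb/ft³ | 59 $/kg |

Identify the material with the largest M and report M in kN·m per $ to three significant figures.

Putting every candidate on a common basis:
  sample S: σ_y = 207.0 MPa, ρ = 1830 kg/m³, cost = 4.409 $/kg
  sample Y: σ_y = 43.70 MPa, ρ = 2533 kg/m³, cost = 1.600 $/kg
  sample W: σ_y = 221.0 MPa, ρ = 1890 kg/m³, cost = 3.000 $/kg
  sample G: σ_y = 109.0 MPa, ρ = 1310 kg/m³, cost = 72.00 $/kg
  sample U: σ_y = 1538 MPa, ρ = 8014 kg/m³, cost = 21.00 $/kg
  sample X: σ_y = 383.0 MPa, ρ = 3156 kg/m³, cost = 59.00 $/kg
  sample W: M = 39.0 kN·m per $
  sample S: M = 25.7 kN·m per $
  sample Y: M = 10.8 kN·m per $
  sample U: M = 9.14 kN·m per $
  sample X: M = 2.06 kN·m per $
  sample G: M = 1.16 kN·m per $
The maximum is for sample W.

sample W, M = 39.0 kN·m per $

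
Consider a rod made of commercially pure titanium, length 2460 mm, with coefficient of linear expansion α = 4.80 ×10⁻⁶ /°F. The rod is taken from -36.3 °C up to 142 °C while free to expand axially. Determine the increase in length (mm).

Convert α: 4.80×10⁻⁶/°F × (9/5) = 8.64×10⁻⁶/K.
ΔT = 142 − (-36.3) = 178.3 K.
ΔL = α·L₀·ΔT = 8.64×10⁻⁶ × 2460 mm × 178.3 K = 3.79 mm.

3.79 mm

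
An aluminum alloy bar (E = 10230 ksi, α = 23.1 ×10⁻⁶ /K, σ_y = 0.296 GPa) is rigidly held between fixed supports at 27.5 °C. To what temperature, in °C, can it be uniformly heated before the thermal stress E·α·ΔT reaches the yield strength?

209 °C

E = 10230 ksi = 70.53 GPa.
σ_y = 0.296 GPa = 296.0 MPa.
E·α·ΔT = 296.0 MPa ⇒ ΔT = 296.0 / (70.53×10³ × 23.1×10⁻⁶) = 181.7 K.
T = 27.5 + 181.7 = 209.2 °C.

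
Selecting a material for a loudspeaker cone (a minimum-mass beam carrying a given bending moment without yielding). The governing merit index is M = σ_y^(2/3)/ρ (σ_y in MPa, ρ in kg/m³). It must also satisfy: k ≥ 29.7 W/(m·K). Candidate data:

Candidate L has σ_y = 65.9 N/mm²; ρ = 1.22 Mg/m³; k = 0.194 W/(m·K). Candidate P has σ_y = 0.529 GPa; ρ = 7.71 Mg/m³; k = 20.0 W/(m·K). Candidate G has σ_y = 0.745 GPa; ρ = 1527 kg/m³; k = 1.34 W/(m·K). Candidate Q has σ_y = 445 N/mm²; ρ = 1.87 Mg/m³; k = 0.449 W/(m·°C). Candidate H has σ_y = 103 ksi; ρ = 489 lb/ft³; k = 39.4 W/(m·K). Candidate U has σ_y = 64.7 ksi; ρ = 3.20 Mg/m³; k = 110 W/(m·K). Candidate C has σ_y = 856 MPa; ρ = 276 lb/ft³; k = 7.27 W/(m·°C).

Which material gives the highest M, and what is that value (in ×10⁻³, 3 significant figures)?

candidate U, M = 18.2×10⁻³

Screen on constraints: k ≥ 29.7 W/(m·K). Survivors: candidate H, candidate U.
In SI units:
  candidate H: σ_y = 710.2 MPa, ρ = 7833 kg/m³
  candidate U: σ_y = 446.1 MPa, ρ = 3200 kg/m³
  candidate U: M = 18.2×10⁻³
  candidate H: M = 10.2×10⁻³
The maximum is for candidate U.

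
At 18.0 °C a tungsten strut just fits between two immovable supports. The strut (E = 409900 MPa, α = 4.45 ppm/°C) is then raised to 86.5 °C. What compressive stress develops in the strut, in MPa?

E = 409900 MPa = 409.9 GPa.
ΔT = 68.50 K. Constrained thermal stress σ = E·α·ΔT = 409.9×10³ MPa × 4.45×10⁻⁶ × 68.50 = 125 MPa (compressive).

125 MPa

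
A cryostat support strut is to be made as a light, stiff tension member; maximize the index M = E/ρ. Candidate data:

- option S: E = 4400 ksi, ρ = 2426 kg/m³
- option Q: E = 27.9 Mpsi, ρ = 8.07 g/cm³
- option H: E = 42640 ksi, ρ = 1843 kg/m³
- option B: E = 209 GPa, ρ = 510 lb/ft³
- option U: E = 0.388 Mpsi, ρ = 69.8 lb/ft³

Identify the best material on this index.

Convert each candidate to consistent units, then evaluate M:
  option S: E = 30.34 GPa, ρ = 2426 kg/m³
  option Q: E = 192.4 GPa, ρ = 8070 kg/m³
  option H: E = 294.0 GPa, ρ = 1843 kg/m³
  option B: E = 209.0 GPa, ρ = 8169 kg/m³
  option U: E = 2.675 GPa, ρ = 1118 kg/m³
  option H: M = 160 MN·m/kg
  option B: M = 25.6 MN·m/kg
  option Q: M = 23.8 MN·m/kg
  option S: M = 12.5 MN·m/kg
  option U: M = 2.39 MN·m/kg
The maximum is for option H.

option H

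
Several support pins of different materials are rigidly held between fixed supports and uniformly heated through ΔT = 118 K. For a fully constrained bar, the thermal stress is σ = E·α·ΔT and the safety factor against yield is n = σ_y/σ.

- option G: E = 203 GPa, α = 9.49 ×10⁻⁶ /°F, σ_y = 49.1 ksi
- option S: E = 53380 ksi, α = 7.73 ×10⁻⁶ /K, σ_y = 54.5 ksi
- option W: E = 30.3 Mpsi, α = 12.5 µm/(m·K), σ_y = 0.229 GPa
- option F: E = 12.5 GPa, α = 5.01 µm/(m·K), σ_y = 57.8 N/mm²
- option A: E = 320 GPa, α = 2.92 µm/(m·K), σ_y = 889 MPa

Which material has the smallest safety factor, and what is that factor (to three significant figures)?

option W, n = 0.743

Converting E to GPa, α to ×10⁻⁶/K, σ_y to MPa, then σ and n for each:
  option G: E = 203.0, α = 17.1, σ_y = 338.5 → σ = 409 MPa, n = 0.827
  option S: E = 368.0, α = 7.73, σ_y = 375.8 → σ = 336 MPa, n = 1.12
  option W: E = 208.9, α = 12.5, σ_y = 229.0 → σ = 308 MPa, n = 0.743
  option F: E = 12.50, α = 5.01, σ_y = 57.80 → σ = 7.39 MPa, n = 7.82
  option A: E = 320.0, α = 2.92, σ_y = 889.0 → σ = 110 MPa, n = 8.06
The minimum is option W at n = 0.743.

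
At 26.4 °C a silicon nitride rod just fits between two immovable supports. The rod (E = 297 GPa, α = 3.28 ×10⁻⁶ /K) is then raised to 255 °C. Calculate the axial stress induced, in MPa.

223 MPa

ΔT = 228.6 K. Constrained thermal stress σ = E·α·ΔT = 297.0×10³ MPa × 3.28×10⁻⁶ × 228.6 = 223 MPa (compressive).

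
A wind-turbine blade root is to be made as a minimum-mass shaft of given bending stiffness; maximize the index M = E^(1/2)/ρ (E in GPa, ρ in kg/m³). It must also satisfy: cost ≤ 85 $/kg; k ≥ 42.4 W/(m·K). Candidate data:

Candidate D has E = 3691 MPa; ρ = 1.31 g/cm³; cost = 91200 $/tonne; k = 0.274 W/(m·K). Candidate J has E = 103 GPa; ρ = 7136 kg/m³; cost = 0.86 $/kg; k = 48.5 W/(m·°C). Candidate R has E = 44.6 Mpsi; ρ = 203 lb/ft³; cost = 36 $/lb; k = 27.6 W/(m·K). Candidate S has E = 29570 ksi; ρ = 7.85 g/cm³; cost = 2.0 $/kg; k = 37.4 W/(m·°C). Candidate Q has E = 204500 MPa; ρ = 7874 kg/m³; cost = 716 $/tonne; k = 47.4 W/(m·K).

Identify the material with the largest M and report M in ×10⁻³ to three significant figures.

candidate Q, M = 1.82×10⁻³

Screen on constraints: cost ≤ 85 $/kg; k ≥ 42.4 W/(m·K). Survivors: candidate J, candidate Q.
In SI units:
  candidate J: E = 103.0 GPa, ρ = 7136 kg/m³
  candidate Q: E = 204.5 GPa, ρ = 7874 kg/m³
  candidate Q: M = 1.82×10⁻³
  candidate J: M = 1.42×10⁻³
Candidate Q ranks first.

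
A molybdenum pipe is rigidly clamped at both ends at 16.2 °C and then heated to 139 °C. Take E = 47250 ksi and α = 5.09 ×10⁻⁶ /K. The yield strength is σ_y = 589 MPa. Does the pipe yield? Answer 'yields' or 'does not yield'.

E = 47250 ksi = 325.8 GPa.
ΔT = 122.8 K. Constrained thermal stress σ = E·α·ΔT = 325.8×10³ MPa × 5.09×10⁻⁶ × 122.8 = 204 MPa (compressive).
Compare to σ_y = 589 MPa: σ < σ_y, so it does not yield.

does not yield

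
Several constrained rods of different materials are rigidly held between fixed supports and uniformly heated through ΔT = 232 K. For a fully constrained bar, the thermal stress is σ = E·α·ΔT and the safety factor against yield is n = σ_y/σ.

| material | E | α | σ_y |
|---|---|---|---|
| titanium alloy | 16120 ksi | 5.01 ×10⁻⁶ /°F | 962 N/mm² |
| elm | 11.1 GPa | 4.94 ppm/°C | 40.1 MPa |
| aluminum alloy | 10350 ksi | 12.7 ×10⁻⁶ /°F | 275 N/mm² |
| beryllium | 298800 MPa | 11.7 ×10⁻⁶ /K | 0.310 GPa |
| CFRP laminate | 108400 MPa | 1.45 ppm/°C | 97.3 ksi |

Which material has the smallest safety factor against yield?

Converting E to GPa, α to ×10⁻⁶/K, σ_y to MPa, then σ and n for each:
  titanium alloy: E = 111.1, α = 9.02, σ_y = 962.0 → σ = 233 MPa, n = 4.14
  elm: E = 11.10, α = 4.94, σ_y = 40.10 → σ = 12.7 MPa, n = 3.15
  aluminum alloy: E = 71.36, α = 22.9, σ_y = 275.0 → σ = 378 MPa, n = 0.727
  beryllium: E = 298.8, α = 11.7, σ_y = 310.0 → σ = 811 MPa, n = 0.382
  CFRP laminate: E = 108.4, α = 1.45, σ_y = 670.9 → σ = 36.5 MPa, n = 18.4
Beryllium has the lowest safety factor, n = 0.382.

beryllium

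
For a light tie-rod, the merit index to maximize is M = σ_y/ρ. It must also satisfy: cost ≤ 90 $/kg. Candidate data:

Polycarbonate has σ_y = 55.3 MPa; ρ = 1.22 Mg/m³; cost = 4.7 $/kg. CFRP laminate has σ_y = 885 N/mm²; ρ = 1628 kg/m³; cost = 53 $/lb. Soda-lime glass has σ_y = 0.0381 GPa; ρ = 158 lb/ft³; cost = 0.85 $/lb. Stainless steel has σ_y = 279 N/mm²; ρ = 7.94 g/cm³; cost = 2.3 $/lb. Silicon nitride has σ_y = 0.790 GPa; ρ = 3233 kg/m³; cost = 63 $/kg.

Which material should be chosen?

Screen on constraints: cost ≤ 90 $/kg. Survivors: polycarbonate, soda-lime glass, stainless steel, silicon nitride.
After converting to SI:
  polycarbonate: σ_y = 55.30 MPa, ρ = 1220 kg/m³
  soda-lime glass: σ_y = 38.10 MPa, ρ = 2531 kg/m³
  stainless steel: σ_y = 279.0 MPa, ρ = 7940 kg/m³
  silicon nitride: σ_y = 790.0 MPa, ρ = 3233 kg/m³
  silicon nitride: M = 244 kN·m/kg
  polycarbonate: M = 45.3 kN·m/kg
  stainless steel: M = 35.1 kN·m/kg
  soda-lime glass: M = 15.1 kN·m/kg
Highest index: silicon nitride.

silicon nitride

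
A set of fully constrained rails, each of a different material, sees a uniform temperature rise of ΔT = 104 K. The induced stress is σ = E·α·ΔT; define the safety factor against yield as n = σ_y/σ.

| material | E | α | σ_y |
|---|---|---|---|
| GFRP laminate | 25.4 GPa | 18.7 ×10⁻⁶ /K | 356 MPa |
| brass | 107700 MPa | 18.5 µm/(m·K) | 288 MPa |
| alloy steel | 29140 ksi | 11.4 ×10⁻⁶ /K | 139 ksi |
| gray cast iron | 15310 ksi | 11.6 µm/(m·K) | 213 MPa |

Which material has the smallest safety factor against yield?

brass

Converting E to GPa, α to ×10⁻⁶/K, σ_y to MPa, then σ and n for each:
  GFRP laminate: E = 25.40, α = 18.7, σ_y = 356.0 → σ = 49.4 MPa, n = 7.21
  brass: E = 107.7, α = 18.5, σ_y = 288.0 → σ = 207 MPa, n = 1.39
  alloy steel: E = 200.9, α = 11.4, σ_y = 958.4 → σ = 238 MPa, n = 4.02
  gray cast iron: E = 105.6, α = 11.6, σ_y = 213.0 → σ = 127 MPa, n = 1.67
Brass has the lowest safety factor, n = 1.39.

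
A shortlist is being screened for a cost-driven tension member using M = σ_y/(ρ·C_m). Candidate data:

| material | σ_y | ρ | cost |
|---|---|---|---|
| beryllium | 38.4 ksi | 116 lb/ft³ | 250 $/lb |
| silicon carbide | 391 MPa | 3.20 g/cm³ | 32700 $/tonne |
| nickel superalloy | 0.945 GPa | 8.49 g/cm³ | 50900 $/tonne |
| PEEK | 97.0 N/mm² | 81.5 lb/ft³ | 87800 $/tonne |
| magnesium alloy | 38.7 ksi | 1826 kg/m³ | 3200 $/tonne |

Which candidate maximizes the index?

magnesium alloy

After converting to SI:
  beryllium: σ_y = 264.8 MPa, ρ = 1858 kg/m³, cost = 551.1 $/kg
  silicon carbide: σ_y = 391.0 MPa, ρ = 3200 kg/m³, cost = 32.70 $/kg
  nickel superalloy: σ_y = 945.0 MPa, ρ = 8490 kg/m³, cost = 50.90 $/kg
  PEEK: σ_y = 97.00 MPa, ρ = 1306 kg/m³, cost = 87.80 $/kg
  magnesium alloy: σ_y = 266.8 MPa, ρ = 1826 kg/m³, cost = 3.200 $/kg
  magnesium alloy: M = 45.7 kN·m per $
  silicon carbide: M = 3.74 kN·m per $
  nickel superalloy: M = 2.19 kN·m per $
  PEEK: M = 0.846 kN·m per $
  beryllium: M = 0.259 kN·m per $
Highest index: magnesium alloy.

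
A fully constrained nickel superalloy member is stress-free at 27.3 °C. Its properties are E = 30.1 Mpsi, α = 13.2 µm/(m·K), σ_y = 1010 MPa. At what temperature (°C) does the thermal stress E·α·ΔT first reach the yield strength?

396 °C

E = 30.1 Mpsi = 207.5 GPa.
E·α·ΔT = 1010 MPa ⇒ ΔT = 1010 / (207.5×10³ × 13.2×10⁻⁶) = 368.7 K.
T = 27.3 + 368.7 = 396.0 °C.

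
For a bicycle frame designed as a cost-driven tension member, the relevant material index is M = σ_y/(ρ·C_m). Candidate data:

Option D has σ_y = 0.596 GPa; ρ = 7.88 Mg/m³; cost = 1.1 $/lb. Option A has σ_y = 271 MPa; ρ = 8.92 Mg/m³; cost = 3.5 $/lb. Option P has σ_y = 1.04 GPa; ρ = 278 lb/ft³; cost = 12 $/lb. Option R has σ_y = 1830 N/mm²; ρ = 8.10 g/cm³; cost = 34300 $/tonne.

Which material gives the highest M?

option D

Normalizing units and computing the index:
  option D: σ_y = 596.0 MPa, ρ = 7880 kg/m³, cost = 2.425 $/kg
  option A: σ_y = 271.0 MPa, ρ = 8920 kg/m³, cost = 7.716 $/kg
  option P: σ_y = 1040 MPa, ρ = 4453 kg/m³, cost = 26.46 $/kg
  option R: σ_y = 1830 MPa, ρ = 8100 kg/m³, cost = 34.30 $/kg
  option D: M = 31.2 kN·m per $
  option P: M = 8.83 kN·m per $
  option R: M = 6.59 kN·m per $
  option A: M = 3.94 kN·m per $
Option D ranks first.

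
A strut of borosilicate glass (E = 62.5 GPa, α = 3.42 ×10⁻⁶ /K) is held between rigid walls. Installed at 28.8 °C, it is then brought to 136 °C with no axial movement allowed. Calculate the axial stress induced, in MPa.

ΔT = 107.2 K. Constrained thermal stress σ = E·α·ΔT = 62.50×10³ MPa × 3.42×10⁻⁶ × 107.2 = 22.9 MPa (compressive).

22.9 MPa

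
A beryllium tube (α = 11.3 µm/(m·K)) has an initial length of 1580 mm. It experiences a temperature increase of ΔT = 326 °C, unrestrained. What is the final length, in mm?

1585.8 mm

ΔL = α·L₀·ΔT = 11.3×10⁻⁶ × 1580 mm × 326.0 K = 5.82 mm.
L = L₀ + ΔL = 1580 + 5.82 = 1585.8 mm.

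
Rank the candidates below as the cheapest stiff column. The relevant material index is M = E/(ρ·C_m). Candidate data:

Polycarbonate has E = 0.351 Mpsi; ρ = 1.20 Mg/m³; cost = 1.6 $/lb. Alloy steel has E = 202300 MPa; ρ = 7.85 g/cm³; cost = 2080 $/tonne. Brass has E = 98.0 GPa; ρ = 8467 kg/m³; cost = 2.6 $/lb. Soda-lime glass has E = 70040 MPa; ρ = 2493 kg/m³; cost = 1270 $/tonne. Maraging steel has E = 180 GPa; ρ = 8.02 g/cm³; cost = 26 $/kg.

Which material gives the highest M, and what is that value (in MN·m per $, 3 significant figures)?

Normalizing units and computing the index:
  polycarbonate: E = 2.420 GPa, ρ = 1200 kg/m³, cost = 3.527 $/kg
  alloy steel: E = 202.3 GPa, ρ = 7850 kg/m³, cost = 2.080 $/kg
  brass: E = 98.00 GPa, ρ = 8467 kg/m³, cost = 5.732 $/kg
  soda-lime glass: E = 70.04 GPa, ρ = 2493 kg/m³, cost = 1.270 $/kg
  maraging steel: E = 180.0 GPa, ρ = 8020 kg/m³, cost = 26.00 $/kg
  soda-lime glass: M = 22.1 MN·m per $
  alloy steel: M = 12.4 MN·m per $
  brass: M = 2.02 MN·m per $
  maraging steel: M = 0.863 MN·m per $
  polycarbonate: M = 0.572 MN·m per $
The maximum is for soda-lime glass.

soda-lime glass, M = 22.1 MN·m per $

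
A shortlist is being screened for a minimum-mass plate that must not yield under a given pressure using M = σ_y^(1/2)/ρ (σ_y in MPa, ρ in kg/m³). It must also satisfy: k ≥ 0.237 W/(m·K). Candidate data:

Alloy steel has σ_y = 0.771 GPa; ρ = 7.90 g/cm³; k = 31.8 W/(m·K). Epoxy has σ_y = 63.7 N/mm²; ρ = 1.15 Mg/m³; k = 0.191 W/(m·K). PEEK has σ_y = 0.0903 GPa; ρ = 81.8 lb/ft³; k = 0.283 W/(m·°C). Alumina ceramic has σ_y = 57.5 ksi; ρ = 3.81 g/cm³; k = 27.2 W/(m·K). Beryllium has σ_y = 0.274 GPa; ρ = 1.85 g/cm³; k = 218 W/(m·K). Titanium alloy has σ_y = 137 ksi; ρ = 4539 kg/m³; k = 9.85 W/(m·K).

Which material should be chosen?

Screen on constraints: k ≥ 0.237 W/(m·K). Survivors: alloy steel, PEEK, alumina ceramic, beryllium, titanium alloy.
Normalizing units and computing the index:
  alloy steel: σ_y = 771.0 MPa, ρ = 7900 kg/m³
  PEEK: σ_y = 90.30 MPa, ρ = 1310 kg/m³
  alumina ceramic: σ_y = 396.4 MPa, ρ = 3810 kg/m³
  beryllium: σ_y = 274.0 MPa, ρ = 1850 kg/m³
  titanium alloy: σ_y = 944.6 MPa, ρ = 4539 kg/m³
  beryllium: M = 8.95×10⁻³
  PEEK: M = 7.25×10⁻³
  titanium alloy: M = 6.77×10⁻³
  alumina ceramic: M = 5.23×10⁻³
  alloy steel: M = 3.51×10⁻³
Beryllium ranks first.

beryllium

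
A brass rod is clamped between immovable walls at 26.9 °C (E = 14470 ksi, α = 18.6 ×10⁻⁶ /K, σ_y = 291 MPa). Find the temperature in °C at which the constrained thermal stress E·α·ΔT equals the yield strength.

184 °C

E = 14470 ksi = 99.77 GPa.
E·α·ΔT = 291.0 MPa ⇒ ΔT = 291.0 / (99.77×10³ × 18.6×10⁻⁶) = 156.8 K.
T = 26.9 + 156.8 = 183.7 °C.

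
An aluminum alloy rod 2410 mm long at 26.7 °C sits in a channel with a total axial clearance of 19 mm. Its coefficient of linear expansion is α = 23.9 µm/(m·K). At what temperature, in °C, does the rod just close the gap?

357 °C

α·L₀·ΔT = 19.0 mm ⇒ ΔT = 19.0 / (23.9×10⁻⁶ × 2410.0) = 329.9 K.
T = 26.7 + 329.9 = 356.6 °C.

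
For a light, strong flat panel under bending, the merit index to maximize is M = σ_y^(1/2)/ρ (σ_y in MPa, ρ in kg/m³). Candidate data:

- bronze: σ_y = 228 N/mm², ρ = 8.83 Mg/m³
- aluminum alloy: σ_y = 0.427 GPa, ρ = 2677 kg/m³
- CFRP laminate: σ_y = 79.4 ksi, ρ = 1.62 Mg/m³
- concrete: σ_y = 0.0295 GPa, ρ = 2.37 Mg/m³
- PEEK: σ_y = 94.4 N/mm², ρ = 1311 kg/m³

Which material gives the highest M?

Convert each candidate to consistent units, then evaluate M:
  bronze: σ_y = 228.0 MPa, ρ = 8830 kg/m³
  aluminum alloy: σ_y = 427.0 MPa, ρ = 2677 kg/m³
  CFRP laminate: σ_y = 547.4 MPa, ρ = 1620 kg/m³
  concrete: σ_y = 29.50 MPa, ρ = 2370 kg/m³
  PEEK: σ_y = 94.40 MPa, ρ = 1311 kg/m³
  CFRP laminate: M = 14.4×10⁻³
  aluminum alloy: M = 7.72×10⁻³
  PEEK: M = 7.41×10⁻³
  concrete: M = 2.29×10⁻³
  bronze: M = 1.71×10⁻³
The maximum is for CFRP laminate.

CFRP laminate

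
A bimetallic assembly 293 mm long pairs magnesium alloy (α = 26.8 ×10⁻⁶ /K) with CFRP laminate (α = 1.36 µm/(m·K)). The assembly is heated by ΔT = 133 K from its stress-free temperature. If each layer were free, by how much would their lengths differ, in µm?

Δα = |26.8 − 1.36|×10⁻⁶/K = 25.4×10⁻⁶/K.
ΔL_mismatch = Δα·L·ΔT = 25.4×10⁻⁶ × 293.0 mm × 133.0 K = 991 µm.

991 µm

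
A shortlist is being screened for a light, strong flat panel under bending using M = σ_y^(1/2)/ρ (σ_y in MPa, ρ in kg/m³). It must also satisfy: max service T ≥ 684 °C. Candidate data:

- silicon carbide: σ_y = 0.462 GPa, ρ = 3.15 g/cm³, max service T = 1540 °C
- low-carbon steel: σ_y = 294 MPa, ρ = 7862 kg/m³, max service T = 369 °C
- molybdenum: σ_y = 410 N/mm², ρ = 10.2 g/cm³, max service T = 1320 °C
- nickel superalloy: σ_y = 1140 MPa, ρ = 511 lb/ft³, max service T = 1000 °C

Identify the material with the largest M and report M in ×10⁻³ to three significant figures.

silicon carbide, M = 6.82×10⁻³

Screen on constraints: max service T ≥ 684 °C. Survivors: silicon carbide, molybdenum, nickel superalloy.
After converting to SI:
  silicon carbide: σ_y = 462.0 MPa, ρ = 3150 kg/m³
  molybdenum: σ_y = 410.0 MPa, ρ = 10200 kg/m³
  nickel superalloy: σ_y = 1140 MPa, ρ = 8185 kg/m³
  silicon carbide: M = 6.82×10⁻³
  nickel superalloy: M = 4.12×10⁻³
  molybdenum: M = 1.99×10⁻³
Silicon carbide ranks first.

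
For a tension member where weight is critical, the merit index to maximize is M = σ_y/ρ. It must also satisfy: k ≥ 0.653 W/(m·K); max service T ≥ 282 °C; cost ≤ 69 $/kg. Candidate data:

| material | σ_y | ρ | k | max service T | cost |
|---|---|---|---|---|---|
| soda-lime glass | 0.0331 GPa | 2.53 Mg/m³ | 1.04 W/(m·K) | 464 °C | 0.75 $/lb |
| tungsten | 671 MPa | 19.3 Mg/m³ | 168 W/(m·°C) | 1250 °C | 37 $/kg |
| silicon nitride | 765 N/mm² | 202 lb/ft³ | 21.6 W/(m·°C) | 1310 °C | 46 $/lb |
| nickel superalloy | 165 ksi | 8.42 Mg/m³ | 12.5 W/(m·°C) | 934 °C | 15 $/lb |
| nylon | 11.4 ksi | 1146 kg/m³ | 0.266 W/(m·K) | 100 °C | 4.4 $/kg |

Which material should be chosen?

nickel superalloy

Screen on constraints: k ≥ 0.653 W/(m·K); max service T ≥ 282 °C; cost ≤ 69 $/kg. Survivors: soda-lime glass, tungsten, nickel superalloy.
Putting every candidate on a common basis:
  soda-lime glass: σ_y = 33.10 MPa, ρ = 2530 kg/m³
  tungsten: σ_y = 671.0 MPa, ρ = 19300 kg/m³
  nickel superalloy: σ_y = 1138 MPa, ρ = 8420 kg/m³
  nickel superalloy: M = 135 kN·m/kg
  tungsten: M = 34.8 kN·m/kg
  soda-lime glass: M = 13.1 kN·m/kg
Nickel superalloy ranks first.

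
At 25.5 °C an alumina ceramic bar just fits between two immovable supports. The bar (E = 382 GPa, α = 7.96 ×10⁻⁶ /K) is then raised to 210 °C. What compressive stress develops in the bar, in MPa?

561 MPa

ΔT = 184.5 K. Constrained thermal stress σ = E·α·ΔT = 382.0×10³ MPa × 7.96×10⁻⁶ × 184.5 = 561 MPa (compressive).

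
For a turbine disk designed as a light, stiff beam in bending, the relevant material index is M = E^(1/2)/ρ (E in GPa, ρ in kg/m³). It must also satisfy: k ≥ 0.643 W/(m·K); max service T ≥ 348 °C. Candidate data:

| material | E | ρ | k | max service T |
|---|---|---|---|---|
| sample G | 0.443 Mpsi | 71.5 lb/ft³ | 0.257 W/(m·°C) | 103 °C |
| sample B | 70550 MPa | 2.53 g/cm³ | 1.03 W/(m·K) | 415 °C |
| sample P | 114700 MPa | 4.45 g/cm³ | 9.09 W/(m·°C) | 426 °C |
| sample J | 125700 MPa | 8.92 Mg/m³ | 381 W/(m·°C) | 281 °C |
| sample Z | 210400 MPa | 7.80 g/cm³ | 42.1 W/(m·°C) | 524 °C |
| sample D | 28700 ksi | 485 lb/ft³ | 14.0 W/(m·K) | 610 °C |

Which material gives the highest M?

sample B

Screen on constraints: k ≥ 0.643 W/(m·K); max service T ≥ 348 °C. Survivors: sample B, sample P, sample Z, sample D.
Putting every candidate on a common basis:
  sample B: E = 70.55 GPa, ρ = 2530 kg/m³
  sample P: E = 114.7 GPa, ρ = 4450 kg/m³
  sample Z: E = 210.4 GPa, ρ = 7800 kg/m³
  sample D: E = 197.9 GPa, ρ = 7769 kg/m³
  sample B: M = 3.32×10⁻³
  sample P: M = 2.41×10⁻³
  sample Z: M = 1.86×10⁻³
  sample D: M = 1.81×10⁻³
Sample B has the largest M.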